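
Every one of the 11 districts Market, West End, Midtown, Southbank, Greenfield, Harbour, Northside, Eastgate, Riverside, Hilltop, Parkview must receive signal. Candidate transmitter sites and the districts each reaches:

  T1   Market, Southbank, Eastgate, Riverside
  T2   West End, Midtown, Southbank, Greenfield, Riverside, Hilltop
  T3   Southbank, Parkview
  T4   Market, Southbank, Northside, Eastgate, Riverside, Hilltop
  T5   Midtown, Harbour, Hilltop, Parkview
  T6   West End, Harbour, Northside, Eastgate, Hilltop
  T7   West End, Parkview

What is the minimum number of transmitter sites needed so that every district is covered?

3

T2, T4, T5 together cover {Market, West End, Midtown, Southbank, Greenfield, Harbour, Northside, Eastgate, Riverside, Hilltop, Parkview} — every district.
No 2 of the 7 transmitter sites cover everything (all 21 pairs fall short), so 3 is minimum.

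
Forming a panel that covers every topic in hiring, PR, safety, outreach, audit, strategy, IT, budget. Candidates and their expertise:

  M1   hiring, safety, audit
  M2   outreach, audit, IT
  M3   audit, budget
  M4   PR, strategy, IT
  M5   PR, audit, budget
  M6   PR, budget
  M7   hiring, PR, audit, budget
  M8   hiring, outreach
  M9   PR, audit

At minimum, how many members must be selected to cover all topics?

4

M1, M2, M3, M4 together cover {hiring, PR, safety, outreach, audit, strategy, IT, budget} — every topic.
No 3 of the 9 members cover everything (all 84 triples fall short), so 4 is minimum.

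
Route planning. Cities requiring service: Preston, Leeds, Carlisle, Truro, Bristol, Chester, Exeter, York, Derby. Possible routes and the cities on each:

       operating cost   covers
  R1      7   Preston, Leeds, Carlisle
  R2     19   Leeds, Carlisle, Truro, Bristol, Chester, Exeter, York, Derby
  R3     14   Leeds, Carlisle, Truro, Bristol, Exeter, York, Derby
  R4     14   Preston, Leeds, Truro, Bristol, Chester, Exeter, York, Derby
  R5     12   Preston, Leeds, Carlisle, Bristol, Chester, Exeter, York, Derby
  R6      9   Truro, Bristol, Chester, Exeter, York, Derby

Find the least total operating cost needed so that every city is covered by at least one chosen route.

R1, R6 cover every city at operating cost 7 + 9 = 16.
Any cover uses at least 2 routes; among all covering selections none totals below 16.
Greedy by coverage-per-operating cost would pick R5, R6 for 21 — worse than the optimum 16.

16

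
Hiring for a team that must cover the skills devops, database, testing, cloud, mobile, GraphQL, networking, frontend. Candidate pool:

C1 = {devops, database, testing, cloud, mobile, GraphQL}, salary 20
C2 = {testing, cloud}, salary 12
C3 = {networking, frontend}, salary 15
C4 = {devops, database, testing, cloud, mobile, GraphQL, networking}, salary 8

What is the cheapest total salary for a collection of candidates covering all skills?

C3, C4 cover every skill at salary 15 + 8 = 23.
Any cover uses at least 2 candidates; among all covering selections none totals below 23.

23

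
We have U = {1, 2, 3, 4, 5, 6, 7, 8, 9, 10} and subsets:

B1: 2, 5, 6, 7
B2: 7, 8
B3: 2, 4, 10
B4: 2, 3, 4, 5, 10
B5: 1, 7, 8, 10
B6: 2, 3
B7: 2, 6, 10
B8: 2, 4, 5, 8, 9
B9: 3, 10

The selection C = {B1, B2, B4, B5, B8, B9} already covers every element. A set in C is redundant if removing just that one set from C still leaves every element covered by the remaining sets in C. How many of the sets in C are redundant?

3

Drop B1: 6 uncovered — not redundant.
Drop B2: the rest still cover every element — redundant.
Drop B4: the rest still cover every element — redundant.
Drop B5: 1 uncovered — not redundant.
Drop B8: 9 uncovered — not redundant.
Drop B9: the rest still cover every element — redundant.
3 redundant: B2, B4, B9.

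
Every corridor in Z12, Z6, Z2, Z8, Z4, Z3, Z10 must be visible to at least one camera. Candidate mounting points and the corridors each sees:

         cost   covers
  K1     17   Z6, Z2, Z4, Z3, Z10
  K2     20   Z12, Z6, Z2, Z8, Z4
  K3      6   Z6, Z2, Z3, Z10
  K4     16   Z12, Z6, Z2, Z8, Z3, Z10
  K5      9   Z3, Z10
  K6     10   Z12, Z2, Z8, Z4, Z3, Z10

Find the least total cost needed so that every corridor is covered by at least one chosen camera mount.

16

K3, K6 cover every corridor at cost 6 + 10 = 16.
Any cover uses at least 2 camera mounts; among all covering selections none totals below 16.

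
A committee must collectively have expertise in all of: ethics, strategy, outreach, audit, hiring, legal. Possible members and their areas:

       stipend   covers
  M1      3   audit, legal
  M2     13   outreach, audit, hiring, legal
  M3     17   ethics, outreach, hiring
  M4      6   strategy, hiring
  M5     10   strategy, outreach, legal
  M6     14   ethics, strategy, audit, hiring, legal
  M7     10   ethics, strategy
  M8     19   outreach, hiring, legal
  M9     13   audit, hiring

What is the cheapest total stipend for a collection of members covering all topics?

23

M2, M7 cover every topic at stipend 13 + 10 = 23.
Any cover uses at least 2 members; among all covering selections none totals below 23.
Greedy by coverage-per-stipend would pick M1, M4, M3 for 26 — worse than the optimum 23.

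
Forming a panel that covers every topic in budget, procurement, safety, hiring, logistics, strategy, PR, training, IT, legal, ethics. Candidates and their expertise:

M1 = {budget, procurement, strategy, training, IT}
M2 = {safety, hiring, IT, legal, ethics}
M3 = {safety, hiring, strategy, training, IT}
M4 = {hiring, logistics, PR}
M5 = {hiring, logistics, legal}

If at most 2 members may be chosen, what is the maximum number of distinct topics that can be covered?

Choosing M1, M2 covers {budget, procurement, safety, hiring, strategy, training, IT, legal, ethics} — 9 topics.
No choice of 2 members does better; here logistics, PR are left uncovered.

9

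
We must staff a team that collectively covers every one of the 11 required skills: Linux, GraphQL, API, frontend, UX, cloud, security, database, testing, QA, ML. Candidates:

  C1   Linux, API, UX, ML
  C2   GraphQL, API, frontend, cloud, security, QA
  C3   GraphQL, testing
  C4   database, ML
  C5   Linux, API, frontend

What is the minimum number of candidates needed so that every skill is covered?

4

C1, C2, C3, C4 together cover {Linux, GraphQL, API, frontend, UX, cloud, security, database, testing, QA, ML} — every skill.
No 3 of the 5 candidates cover everything (all 10 triples fall short), so 4 is minimum.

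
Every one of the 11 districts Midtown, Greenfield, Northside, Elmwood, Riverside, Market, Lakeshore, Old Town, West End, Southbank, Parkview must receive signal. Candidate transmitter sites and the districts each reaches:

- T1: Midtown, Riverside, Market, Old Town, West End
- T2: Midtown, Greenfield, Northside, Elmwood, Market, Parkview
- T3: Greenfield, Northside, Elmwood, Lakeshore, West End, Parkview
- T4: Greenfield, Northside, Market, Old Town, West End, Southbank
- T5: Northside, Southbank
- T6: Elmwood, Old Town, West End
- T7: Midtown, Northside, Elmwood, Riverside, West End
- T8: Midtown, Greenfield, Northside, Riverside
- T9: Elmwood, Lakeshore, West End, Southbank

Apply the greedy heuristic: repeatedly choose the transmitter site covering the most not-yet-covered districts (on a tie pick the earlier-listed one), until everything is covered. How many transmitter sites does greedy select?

3

Pick 1: T2 covers 6 new districts (Midtown, Greenfield, Northside, Elmwood, Market, Parkview).
Pick 2: T1 covers 3 new districts (Riverside, Old Town, West End).
Pick 3: T9 covers 2 new districts (Lakeshore, Southbank).
Greedy uses 3 transmitter sites.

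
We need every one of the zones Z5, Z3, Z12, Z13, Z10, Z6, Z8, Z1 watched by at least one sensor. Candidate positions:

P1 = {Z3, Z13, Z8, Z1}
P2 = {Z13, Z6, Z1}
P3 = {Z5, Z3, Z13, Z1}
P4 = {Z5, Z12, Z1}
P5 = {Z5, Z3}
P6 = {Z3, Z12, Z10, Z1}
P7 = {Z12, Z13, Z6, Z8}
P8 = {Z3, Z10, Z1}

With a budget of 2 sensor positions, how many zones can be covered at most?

Choosing P3, P7 covers {Z5, Z3, Z12, Z13, Z6, Z8, Z1} — 7 zones.
No choice of 2 sensor positions does better; here Z10 is left uncovered.

7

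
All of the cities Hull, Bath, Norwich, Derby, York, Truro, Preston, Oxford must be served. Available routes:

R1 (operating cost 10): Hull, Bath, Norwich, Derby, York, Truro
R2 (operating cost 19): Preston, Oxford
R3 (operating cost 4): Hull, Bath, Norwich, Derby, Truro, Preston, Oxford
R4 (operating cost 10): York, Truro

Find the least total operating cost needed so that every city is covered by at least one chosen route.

14

R1, R3 cover every city at operating cost 10 + 4 = 14.
Any cover uses at least 2 routes; among all covering selections none totals below 14.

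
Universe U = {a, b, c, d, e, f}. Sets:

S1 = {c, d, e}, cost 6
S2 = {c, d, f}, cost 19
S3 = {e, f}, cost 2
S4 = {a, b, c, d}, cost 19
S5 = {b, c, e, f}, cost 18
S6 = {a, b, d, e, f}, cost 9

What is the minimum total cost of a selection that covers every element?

S1, S6 cover every element at cost 6 + 9 = 15.
Any cover uses at least 2 sets; among all covering selections none totals below 15.
Greedy by coverage-per-cost would pick S3, S1, S6 for 17 — worse than the optimum 15.

15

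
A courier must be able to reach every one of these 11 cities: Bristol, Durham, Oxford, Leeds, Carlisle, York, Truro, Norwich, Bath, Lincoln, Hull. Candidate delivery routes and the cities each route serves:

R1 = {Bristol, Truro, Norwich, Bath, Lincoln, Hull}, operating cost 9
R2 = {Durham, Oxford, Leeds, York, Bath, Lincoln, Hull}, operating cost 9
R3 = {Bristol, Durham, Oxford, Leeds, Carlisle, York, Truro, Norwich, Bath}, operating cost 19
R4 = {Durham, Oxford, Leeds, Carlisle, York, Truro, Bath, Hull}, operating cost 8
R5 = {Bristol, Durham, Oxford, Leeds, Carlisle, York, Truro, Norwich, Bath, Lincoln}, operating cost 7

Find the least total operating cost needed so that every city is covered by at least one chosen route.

R4, R5 cover every city at operating cost 8 + 7 = 15.
Any cover uses at least 2 routes; among all covering selections none totals below 15.

15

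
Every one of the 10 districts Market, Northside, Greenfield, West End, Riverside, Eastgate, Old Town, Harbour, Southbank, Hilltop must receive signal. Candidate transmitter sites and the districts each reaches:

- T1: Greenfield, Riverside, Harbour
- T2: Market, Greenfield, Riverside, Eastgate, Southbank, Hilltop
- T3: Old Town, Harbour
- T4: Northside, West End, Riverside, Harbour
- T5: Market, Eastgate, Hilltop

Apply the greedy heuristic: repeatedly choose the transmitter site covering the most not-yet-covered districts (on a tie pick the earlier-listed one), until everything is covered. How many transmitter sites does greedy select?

Pick 1: T2 covers 6 new districts (Market, Greenfield, Riverside, Eastgate, Southbank, Hilltop).
Pick 2: T4 covers 3 new districts (Northside, West End, Harbour).
Pick 3: T3 covers 1 new districts (Old Town).
Greedy uses 3 transmitter sites.

3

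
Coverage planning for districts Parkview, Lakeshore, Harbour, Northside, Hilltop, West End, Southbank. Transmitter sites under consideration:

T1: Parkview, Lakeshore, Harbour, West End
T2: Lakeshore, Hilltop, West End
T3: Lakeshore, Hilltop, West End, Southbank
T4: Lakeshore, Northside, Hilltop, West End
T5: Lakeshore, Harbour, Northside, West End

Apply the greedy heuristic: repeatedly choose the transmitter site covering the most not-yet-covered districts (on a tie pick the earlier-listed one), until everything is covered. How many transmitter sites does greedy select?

3

Pick 1: T1 covers 4 new districts (Parkview, Lakeshore, Harbour, West End).
Pick 2: T3 covers 2 new districts (Hilltop, Southbank).
Pick 3: T4 covers 1 new districts (Northside).
Greedy uses 3 transmitter sites.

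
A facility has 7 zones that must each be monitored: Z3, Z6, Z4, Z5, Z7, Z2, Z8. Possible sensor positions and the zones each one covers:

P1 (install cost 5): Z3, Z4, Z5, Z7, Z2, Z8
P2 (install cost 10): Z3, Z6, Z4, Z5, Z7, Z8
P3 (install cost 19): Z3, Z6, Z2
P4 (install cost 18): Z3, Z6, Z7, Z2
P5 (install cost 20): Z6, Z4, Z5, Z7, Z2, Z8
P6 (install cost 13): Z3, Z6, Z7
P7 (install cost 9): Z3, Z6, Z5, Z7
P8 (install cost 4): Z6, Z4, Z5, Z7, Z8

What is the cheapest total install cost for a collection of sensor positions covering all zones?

P1, P8 cover every zone at install cost 5 + 4 = 9.
Any cover uses at least 2 sensor positions; among all covering selections none totals below 9.

9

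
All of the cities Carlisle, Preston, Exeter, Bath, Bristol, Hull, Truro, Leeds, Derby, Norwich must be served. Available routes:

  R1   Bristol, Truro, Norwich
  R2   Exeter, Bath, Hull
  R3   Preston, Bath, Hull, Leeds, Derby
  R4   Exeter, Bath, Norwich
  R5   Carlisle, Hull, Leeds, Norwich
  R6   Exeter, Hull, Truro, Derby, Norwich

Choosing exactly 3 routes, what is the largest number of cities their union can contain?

Choosing R1, R2, R3 covers {Preston, Exeter, Bath, Bristol, Hull, Truro, Leeds, Derby, Norwich} — 9 cities.
No choice of 3 routes does better; here Carlisle is left uncovered.

9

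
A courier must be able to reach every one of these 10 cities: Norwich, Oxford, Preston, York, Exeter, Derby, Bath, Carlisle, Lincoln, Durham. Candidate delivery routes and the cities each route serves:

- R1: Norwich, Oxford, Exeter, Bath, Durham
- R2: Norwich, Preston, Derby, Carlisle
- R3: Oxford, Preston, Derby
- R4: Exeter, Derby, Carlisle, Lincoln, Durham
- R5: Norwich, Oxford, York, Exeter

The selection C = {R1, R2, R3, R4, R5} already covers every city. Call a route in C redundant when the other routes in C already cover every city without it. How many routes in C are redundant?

2

Drop R1: Bath uncovered — not redundant.
Drop R2: the rest still cover every city — redundant.
Drop R3: the rest still cover every city — redundant.
Drop R4: Lincoln uncovered — not redundant.
Drop R5: York uncovered — not redundant.
2 redundant: R2, R3.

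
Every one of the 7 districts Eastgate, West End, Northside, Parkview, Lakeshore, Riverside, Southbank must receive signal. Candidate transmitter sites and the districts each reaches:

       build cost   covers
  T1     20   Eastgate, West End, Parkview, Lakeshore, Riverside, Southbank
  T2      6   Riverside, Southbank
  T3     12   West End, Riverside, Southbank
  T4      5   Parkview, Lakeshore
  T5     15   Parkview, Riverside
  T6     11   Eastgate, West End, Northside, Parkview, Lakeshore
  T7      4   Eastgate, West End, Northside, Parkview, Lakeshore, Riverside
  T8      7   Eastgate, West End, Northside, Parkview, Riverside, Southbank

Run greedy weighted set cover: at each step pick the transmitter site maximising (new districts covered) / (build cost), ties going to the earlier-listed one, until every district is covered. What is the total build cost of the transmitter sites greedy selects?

Pick 1: T7 adds 6 new (Eastgate, West End, Northside, Parkview, Lakeshore, Riverside) at build cost 4 (ratio 6/4).
Pick 2: T2 adds 1 new (Southbank) at build cost 6 (ratio 1/6).
Greedy total build cost: 4 + 6 = 10.

10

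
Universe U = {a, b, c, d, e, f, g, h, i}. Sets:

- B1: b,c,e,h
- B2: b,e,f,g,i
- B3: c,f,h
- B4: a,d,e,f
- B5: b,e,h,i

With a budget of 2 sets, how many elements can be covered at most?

7

Choosing B1, B2 covers {b, c, e, f, g, h, i} — 7 elements.
No choice of 2 sets does better; here a, d are left uncovered.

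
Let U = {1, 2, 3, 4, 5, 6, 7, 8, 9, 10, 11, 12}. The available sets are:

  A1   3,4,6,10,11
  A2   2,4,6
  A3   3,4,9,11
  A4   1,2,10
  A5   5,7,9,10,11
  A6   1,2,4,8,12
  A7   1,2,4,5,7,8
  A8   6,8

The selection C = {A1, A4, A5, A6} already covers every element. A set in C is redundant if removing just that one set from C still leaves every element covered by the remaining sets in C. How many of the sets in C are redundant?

Drop A1: 3, 6 uncovered — not redundant.
Drop A4: the rest still cover every element — redundant.
Drop A5: 5, 7, 9 uncovered — not redundant.
Drop A6: 8, 12 uncovered — not redundant.
1 redundant: A4.

1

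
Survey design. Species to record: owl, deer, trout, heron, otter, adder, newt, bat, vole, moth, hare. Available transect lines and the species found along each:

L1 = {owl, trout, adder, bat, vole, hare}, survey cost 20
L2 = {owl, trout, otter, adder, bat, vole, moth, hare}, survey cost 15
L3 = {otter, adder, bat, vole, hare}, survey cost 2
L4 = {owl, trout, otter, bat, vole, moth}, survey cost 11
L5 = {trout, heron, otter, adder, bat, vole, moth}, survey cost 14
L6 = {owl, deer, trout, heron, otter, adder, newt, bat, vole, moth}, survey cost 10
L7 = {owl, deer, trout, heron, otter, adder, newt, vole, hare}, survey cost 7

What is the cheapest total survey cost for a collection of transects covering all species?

L3, L6 cover every species at survey cost 2 + 10 = 12.
Any cover uses at least 2 transects; among all covering selections none totals below 12.

12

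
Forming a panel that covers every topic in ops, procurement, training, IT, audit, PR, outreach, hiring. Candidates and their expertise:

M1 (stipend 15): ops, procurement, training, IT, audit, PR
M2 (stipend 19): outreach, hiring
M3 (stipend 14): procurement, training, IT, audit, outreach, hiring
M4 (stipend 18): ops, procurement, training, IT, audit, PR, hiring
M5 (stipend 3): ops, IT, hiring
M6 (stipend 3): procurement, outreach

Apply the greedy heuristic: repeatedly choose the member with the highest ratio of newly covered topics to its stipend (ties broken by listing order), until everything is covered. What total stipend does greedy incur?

Pick 1: M5 adds 3 new (ops, IT, hiring) at stipend 3 (ratio 3/3).
Pick 2: M6 adds 2 new (procurement, outreach) at stipend 3 (ratio 2/3).
Pick 3: M1 adds 3 new (training, audit, PR) at stipend 15 (ratio 3/15).
Greedy total stipend: 3 + 3 + 15 = 21.

21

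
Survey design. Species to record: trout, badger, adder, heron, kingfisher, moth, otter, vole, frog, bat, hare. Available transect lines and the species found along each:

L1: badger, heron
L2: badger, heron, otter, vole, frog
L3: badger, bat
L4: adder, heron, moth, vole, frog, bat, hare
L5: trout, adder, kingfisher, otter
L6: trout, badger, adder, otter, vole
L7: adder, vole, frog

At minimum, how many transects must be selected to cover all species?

L1, L4, L5 together cover {trout, badger, adder, heron, kingfisher, moth, otter, vole, frog, bat, hare} — every species.
No 2 of the 7 transects cover everything (all 21 pairs fall short), so 3 is minimum.

3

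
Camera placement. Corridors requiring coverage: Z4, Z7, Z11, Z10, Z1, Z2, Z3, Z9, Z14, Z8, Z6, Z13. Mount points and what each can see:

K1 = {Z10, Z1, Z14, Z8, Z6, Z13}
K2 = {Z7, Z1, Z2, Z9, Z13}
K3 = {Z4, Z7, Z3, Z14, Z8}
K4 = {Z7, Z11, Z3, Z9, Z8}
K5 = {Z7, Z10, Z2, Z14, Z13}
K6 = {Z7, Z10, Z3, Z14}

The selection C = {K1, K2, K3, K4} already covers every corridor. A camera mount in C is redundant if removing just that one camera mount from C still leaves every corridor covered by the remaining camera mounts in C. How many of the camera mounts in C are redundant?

Drop K1: Z10, Z6 uncovered — not redundant.
Drop K2: Z2 uncovered — not redundant.
Drop K3: Z4 uncovered — not redundant.
Drop K4: Z11 uncovered — not redundant.
None of the camera mounts in C is redundant.

0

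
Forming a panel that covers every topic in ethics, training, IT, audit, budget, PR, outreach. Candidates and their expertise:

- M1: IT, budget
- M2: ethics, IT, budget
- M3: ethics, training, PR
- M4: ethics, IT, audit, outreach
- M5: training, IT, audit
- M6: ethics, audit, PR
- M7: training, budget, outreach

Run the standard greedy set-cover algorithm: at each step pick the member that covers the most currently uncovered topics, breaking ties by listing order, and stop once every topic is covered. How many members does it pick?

3

Pick 1: M4 covers 4 new topics (ethics, IT, audit, outreach).
Pick 2: M3 covers 2 new topics (training, PR).
Pick 3: M1 covers 1 new topics (budget).
Greedy uses 3 members.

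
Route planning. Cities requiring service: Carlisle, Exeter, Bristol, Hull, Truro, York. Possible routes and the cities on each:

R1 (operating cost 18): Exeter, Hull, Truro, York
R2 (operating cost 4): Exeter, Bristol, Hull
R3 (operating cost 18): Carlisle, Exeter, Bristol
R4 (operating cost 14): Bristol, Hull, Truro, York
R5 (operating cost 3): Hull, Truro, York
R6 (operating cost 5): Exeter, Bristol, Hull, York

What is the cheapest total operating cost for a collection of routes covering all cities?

21

R3, R5 cover every city at operating cost 18 + 3 = 21.
Any cover uses at least 2 routes; among all covering selections none totals below 21.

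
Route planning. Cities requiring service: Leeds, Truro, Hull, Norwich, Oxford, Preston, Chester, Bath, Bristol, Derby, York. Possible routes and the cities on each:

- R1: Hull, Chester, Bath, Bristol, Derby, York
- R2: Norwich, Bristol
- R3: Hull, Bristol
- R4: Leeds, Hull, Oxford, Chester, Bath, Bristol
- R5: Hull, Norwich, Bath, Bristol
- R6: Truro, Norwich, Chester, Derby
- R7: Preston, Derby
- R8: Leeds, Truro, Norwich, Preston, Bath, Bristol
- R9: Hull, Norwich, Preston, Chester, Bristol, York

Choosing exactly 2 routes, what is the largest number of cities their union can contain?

Choosing R1, R8 covers {Leeds, Truro, Hull, Norwich, Preston, Chester, Bath, Bristol, Derby, York} — 10 cities.
No choice of 2 routes does better; here Oxford is left uncovered.

10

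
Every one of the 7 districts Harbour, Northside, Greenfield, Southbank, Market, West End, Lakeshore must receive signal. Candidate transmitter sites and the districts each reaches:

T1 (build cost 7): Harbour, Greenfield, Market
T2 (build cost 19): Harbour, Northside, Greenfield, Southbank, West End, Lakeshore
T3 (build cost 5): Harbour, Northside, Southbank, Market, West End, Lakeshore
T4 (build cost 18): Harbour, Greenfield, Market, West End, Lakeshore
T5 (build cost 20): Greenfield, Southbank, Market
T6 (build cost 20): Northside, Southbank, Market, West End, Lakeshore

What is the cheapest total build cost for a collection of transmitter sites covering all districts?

T1, T3 cover every district at build cost 7 + 5 = 12.
Any cover uses at least 2 transmitter sites; among all covering selections none totals below 12.

12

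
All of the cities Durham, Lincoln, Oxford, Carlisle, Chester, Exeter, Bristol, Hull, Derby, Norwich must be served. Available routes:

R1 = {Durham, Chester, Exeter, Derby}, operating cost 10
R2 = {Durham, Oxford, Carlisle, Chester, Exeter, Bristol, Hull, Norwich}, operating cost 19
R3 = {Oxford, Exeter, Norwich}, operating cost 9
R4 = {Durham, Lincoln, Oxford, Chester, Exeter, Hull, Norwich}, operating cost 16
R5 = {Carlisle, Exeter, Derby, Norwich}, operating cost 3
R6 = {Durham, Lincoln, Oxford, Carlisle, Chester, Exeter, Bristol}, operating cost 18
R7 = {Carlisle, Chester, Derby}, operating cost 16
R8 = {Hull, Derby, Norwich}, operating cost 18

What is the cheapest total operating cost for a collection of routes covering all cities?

36

R6, R8 cover every city at operating cost 18 + 18 = 36.
Any cover uses at least 2 routes; among all covering selections none totals below 36.
Greedy by coverage-per-operating cost would pick R5, R4, R6 for 37 — worse than the optimum 36.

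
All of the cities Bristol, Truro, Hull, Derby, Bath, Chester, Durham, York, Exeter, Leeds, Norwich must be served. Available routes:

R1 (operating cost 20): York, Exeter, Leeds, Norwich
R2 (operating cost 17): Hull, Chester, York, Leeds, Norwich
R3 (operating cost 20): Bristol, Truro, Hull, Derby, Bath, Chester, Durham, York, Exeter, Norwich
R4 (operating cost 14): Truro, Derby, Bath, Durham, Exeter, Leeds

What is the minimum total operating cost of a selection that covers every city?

R3, R4 cover every city at operating cost 20 + 14 = 34.
Any cover uses at least 2 routes; among all covering selections none totals below 34.

34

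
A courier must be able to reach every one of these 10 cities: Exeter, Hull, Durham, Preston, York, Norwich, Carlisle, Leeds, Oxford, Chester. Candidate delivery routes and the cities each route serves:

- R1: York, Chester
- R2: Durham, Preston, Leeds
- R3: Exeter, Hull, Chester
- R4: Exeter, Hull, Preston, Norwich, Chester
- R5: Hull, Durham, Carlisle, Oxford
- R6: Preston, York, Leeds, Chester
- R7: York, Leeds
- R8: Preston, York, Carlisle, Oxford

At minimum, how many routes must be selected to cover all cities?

R2, R4, R8 together cover {Exeter, Hull, Durham, Preston, York, Norwich, Carlisle, Leeds, Oxford, Chester} — every city.
No 2 of the 8 routes cover everything (all 28 pairs fall short), so 3 is minimum.

3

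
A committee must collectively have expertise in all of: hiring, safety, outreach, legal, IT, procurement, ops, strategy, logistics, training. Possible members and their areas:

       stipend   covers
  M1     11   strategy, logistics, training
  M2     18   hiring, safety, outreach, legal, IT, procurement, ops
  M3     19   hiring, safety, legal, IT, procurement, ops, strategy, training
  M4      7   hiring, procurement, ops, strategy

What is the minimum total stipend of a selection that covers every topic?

M1, M2 cover every topic at stipend 11 + 18 = 29.
Any cover uses at least 2 members; among all covering selections none totals below 29.
Greedy by coverage-per-stipend would pick M4, M2, M1 for 36 — worse than the optimum 29.

29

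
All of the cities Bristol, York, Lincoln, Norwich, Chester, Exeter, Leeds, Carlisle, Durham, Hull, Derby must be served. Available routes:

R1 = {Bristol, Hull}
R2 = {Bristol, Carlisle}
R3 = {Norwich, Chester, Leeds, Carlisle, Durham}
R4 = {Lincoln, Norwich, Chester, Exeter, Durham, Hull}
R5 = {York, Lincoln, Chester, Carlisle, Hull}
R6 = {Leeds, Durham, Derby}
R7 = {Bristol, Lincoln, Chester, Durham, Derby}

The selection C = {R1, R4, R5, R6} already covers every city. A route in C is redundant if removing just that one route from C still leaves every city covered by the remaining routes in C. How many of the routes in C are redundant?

Drop R1: Bristol uncovered — not redundant.
Drop R4: Norwich, Exeter uncovered — not redundant.
Drop R5: York, Carlisle uncovered — not redundant.
Drop R6: Leeds, Derby uncovered — not redundant.
None of the routes in C is redundant.

0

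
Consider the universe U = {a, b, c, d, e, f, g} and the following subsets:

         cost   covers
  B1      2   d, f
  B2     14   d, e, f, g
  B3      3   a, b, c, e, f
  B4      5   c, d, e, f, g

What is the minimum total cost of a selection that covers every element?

B3, B4 cover every element at cost 3 + 5 = 8.
Any cover uses at least 2 sets; among all covering selections none totals below 8.

8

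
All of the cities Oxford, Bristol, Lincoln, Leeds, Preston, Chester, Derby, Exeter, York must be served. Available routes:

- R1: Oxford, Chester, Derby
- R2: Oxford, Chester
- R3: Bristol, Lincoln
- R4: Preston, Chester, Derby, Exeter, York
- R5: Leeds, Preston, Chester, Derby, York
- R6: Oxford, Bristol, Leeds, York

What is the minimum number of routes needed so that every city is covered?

3

R3, R4, R6 together cover {Oxford, Bristol, Lincoln, Leeds, Preston, Chester, Derby, Exeter, York} — every city.
No 2 of the 6 routes cover everything (all 15 pairs fall short), so 3 is minimum.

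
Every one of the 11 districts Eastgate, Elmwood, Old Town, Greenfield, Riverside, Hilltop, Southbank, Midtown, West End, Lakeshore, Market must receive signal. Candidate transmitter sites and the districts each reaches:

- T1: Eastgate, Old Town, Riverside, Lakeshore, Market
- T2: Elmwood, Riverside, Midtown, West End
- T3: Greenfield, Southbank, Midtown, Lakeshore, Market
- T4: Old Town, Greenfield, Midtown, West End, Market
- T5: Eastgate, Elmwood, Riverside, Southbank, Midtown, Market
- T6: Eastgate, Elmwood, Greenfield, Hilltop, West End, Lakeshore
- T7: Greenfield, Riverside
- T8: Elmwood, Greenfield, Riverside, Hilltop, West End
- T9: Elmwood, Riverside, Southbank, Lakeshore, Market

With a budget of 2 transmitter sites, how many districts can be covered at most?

Choosing T5, T6 covers {Eastgate, Elmwood, Greenfield, Riverside, Hilltop, Southbank, Midtown, West End, Lakeshore, Market} — 10 districts.
No choice of 2 transmitter sites does better; here Old Town is left uncovered.

10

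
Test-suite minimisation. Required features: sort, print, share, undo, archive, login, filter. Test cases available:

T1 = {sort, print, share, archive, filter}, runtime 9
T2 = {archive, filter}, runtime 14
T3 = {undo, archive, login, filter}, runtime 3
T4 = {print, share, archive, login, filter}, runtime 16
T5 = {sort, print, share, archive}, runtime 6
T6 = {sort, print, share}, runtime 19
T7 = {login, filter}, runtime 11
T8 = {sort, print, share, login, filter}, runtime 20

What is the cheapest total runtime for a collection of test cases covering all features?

T3, T5 cover every feature at runtime 3 + 6 = 9.
Any cover uses at least 2 test cases; among all covering selections none totals below 9.

9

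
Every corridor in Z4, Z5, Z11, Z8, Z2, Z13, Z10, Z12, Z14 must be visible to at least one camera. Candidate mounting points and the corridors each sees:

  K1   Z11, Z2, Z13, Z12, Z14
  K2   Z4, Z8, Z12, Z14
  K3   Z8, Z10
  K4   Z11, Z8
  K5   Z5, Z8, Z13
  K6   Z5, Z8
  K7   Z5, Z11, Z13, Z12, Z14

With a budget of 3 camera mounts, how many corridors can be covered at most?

Choosing K1, K2, K3 covers {Z4, Z11, Z8, Z2, Z13, Z10, Z12, Z14} — 8 corridors.
No choice of 3 camera mounts does better; here Z5 is left uncovered.

8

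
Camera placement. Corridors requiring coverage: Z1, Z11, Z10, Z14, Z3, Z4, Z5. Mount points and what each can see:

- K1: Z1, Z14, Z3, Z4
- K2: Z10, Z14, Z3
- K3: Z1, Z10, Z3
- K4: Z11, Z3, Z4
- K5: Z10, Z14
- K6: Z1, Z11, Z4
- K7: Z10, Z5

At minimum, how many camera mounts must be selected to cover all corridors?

3

K1, K4, K7 together cover {Z1, Z11, Z10, Z14, Z3, Z4, Z5} — every corridor.
No 2 of the 7 camera mounts cover everything (all 21 pairs fall short), so 3 is minimum.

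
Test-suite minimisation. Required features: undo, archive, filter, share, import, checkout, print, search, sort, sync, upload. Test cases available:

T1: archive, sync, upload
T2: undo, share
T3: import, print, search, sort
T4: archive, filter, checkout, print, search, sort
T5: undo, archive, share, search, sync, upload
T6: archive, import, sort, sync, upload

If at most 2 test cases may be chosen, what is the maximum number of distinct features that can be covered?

Choosing T4, T5 covers {undo, archive, filter, share, checkout, print, search, sort, sync, upload} — 10 features.
No choice of 2 test cases does better; here import is left uncovered.

10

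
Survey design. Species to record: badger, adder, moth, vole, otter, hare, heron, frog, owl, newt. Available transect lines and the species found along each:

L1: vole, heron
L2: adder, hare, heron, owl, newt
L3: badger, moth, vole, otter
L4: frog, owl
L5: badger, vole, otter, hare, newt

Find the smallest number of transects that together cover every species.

3

L2, L3, L4 together cover {badger, adder, moth, vole, otter, hare, heron, frog, owl, newt} — every species.
No 2 of the 5 transects cover everything (all 10 pairs fall short), so 3 is minimum.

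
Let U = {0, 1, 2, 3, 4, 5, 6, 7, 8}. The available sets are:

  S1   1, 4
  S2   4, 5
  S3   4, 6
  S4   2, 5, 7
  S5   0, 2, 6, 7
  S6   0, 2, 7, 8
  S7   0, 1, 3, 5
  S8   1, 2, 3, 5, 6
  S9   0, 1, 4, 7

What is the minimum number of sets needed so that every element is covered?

3

S1, S6, S8 together cover {0, 1, 2, 3, 4, 5, 6, 7, 8} — every element.
No 2 of the 9 sets cover everything (all 36 pairs fall short), so 3 is minimum.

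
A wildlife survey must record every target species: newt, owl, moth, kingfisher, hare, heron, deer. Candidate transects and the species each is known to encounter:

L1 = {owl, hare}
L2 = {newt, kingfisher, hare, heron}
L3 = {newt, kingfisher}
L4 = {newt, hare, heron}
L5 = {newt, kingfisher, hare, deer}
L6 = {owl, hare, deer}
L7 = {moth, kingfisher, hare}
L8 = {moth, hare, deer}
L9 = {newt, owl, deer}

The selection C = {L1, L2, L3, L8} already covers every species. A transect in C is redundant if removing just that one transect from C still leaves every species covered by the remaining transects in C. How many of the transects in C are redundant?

1

Drop L1: owl uncovered — not redundant.
Drop L2: heron uncovered — not redundant.
Drop L3: the rest still cover every species — redundant.
Drop L8: moth, deer uncovered — not redundant.
1 redundant: L3.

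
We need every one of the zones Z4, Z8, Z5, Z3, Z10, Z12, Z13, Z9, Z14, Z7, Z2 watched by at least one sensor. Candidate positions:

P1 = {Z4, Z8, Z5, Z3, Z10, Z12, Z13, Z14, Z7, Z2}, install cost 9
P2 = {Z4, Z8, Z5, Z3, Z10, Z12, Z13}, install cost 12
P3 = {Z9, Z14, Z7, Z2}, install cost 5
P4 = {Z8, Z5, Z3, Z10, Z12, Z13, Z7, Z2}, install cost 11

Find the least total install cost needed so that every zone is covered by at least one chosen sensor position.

14

P1, P3 cover every zone at install cost 9 + 5 = 14.
Any cover uses at least 2 sensor positions; among all covering selections none totals below 14.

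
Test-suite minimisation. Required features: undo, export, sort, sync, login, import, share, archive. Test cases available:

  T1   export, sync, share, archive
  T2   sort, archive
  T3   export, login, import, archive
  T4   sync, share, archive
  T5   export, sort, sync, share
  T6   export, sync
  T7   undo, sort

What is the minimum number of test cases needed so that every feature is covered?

T1, T3, T7 together cover {undo, export, sort, sync, login, import, share, archive} — every feature.
No 2 of the 7 test cases cover everything (all 21 pairs fall short), so 3 is minimum.

3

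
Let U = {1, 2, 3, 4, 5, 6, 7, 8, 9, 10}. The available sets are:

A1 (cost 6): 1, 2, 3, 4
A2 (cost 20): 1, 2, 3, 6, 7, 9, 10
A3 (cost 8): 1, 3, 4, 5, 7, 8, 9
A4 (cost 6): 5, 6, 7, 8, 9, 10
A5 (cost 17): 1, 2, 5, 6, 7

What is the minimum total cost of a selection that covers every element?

A1, A4 cover every element at cost 6 + 6 = 12.
Any cover uses at least 2 sets; among all covering selections none totals below 12.

12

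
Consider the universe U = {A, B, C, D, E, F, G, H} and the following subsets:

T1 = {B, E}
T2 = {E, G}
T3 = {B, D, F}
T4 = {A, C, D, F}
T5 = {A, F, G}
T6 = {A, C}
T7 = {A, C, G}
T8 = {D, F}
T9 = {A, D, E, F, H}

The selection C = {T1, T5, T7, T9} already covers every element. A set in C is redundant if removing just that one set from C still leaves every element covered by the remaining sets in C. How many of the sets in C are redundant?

Drop T1: B uncovered — not redundant.
Drop T5: the rest still cover every element — redundant.
Drop T7: C uncovered — not redundant.
Drop T9: D, H uncovered — not redundant.
1 redundant: T5.

1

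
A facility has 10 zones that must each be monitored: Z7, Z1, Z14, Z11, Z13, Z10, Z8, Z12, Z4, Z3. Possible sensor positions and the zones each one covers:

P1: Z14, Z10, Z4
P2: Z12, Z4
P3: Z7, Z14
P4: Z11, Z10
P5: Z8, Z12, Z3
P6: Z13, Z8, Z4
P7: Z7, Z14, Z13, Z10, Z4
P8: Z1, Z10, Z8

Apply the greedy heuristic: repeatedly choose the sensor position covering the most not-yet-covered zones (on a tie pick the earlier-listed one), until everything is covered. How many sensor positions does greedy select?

4

Pick 1: P7 covers 5 new zones (Z7, Z14, Z13, Z10, Z4).
Pick 2: P5 covers 3 new zones (Z8, Z12, Z3).
Pick 3: P4 covers 1 new zones (Z11).
Pick 4: P8 covers 1 new zones (Z1).
Greedy uses 4 sensor positions.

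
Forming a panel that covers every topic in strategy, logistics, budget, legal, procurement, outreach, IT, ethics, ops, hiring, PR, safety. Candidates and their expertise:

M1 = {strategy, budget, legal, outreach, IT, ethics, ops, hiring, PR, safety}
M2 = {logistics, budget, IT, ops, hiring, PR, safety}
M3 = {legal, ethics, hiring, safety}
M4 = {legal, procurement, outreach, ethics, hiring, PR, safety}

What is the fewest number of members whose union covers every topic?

3

M1, M2, M4 together cover {strategy, logistics, budget, legal, procurement, outreach, IT, ethics, ops, hiring, PR, safety} — every topic.
No 2 of the 4 members cover everything (all 6 pairs fall short), so 3 is minimum.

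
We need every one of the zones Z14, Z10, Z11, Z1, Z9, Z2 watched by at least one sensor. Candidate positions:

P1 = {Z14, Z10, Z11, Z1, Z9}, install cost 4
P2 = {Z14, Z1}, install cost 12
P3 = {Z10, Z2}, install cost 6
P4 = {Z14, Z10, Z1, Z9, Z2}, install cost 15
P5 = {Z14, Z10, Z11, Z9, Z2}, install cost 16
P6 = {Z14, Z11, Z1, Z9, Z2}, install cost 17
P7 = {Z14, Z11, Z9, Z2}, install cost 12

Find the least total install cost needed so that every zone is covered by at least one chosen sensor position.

10

P1, P3 cover every zone at install cost 4 + 6 = 10.
Any cover uses at least 2 sensor positions; among all covering selections none totals below 10.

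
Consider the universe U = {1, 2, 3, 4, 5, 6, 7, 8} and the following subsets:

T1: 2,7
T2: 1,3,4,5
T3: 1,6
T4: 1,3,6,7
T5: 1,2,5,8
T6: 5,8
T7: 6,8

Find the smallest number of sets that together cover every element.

3

T1, T2, T7 together cover {1, 2, 3, 4, 5, 6, 7, 8} — every element.
No 2 of the 7 sets cover everything (all 21 pairs fall short), so 3 is minimum.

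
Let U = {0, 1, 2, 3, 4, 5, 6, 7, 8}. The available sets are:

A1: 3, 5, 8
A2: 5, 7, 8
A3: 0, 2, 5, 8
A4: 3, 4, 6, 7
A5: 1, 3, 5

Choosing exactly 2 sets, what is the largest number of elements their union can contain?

Choosing A3, A4 covers {0, 2, 3, 4, 5, 6, 7, 8} — 8 elements.
No choice of 2 sets does better; here 1 is left uncovered.

8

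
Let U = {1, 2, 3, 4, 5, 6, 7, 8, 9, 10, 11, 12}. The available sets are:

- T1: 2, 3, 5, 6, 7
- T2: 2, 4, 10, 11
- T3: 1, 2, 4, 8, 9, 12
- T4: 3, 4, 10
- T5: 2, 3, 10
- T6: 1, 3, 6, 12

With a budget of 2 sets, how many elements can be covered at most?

Choosing T1, T3 covers {1, 2, 3, 4, 5, 6, 7, 8, 9, 12} — 10 elements.
No choice of 2 sets does better; here 10, 11 are left uncovered.

10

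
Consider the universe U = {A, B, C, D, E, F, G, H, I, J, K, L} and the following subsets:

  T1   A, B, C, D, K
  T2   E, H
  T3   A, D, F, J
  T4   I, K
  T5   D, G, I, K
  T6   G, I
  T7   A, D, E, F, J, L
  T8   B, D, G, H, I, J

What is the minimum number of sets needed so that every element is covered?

T1, T7, T8 together cover {A, B, C, D, E, F, G, H, I, J, K, L} — every element.
No 2 of the 8 sets cover everything (all 28 pairs fall short), so 3 is minimum.

3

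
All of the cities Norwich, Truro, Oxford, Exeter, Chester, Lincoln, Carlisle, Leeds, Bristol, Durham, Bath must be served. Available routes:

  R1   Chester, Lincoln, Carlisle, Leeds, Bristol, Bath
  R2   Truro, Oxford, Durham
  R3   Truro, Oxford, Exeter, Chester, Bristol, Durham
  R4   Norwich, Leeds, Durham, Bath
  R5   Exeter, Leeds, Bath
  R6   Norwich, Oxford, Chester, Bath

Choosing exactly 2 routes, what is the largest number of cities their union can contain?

Choosing R1, R3 covers {Truro, Oxford, Exeter, Chester, Lincoln, Carlisle, Leeds, Bristol, Durham, Bath} — 10 cities.
No choice of 2 routes does better; here Norwich is left uncovered.

10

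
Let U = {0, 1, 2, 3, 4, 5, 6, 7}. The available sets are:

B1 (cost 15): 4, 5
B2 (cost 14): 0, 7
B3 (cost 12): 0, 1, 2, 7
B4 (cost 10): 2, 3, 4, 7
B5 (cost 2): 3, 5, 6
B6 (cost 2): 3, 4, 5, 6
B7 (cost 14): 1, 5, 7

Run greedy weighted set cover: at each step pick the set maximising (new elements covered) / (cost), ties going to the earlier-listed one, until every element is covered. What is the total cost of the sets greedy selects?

Pick 1: B6 adds 4 new (3, 4, 5, 6) at cost 2 (ratio 4/2).
Pick 2: B3 adds 4 new (0, 1, 2, 7) at cost 12 (ratio 4/12).
Greedy total cost: 2 + 12 = 14.

14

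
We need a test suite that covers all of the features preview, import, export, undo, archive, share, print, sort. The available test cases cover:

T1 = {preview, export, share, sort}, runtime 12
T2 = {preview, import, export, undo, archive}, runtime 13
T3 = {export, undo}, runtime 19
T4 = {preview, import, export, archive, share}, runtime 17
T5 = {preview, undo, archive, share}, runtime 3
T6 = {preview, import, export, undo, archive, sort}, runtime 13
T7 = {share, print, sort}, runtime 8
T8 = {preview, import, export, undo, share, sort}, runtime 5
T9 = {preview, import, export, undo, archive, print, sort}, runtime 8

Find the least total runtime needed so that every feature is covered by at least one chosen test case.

T5, T9 cover every feature at runtime 3 + 8 = 11.
Any cover uses at least 2 test cases; among all covering selections none totals below 11.
Greedy by coverage-per-runtime would pick T5, T8, T7 for 16 — worse than the optimum 11.

11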